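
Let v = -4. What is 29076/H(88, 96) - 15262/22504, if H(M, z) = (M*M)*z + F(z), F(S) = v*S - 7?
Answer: -5342921671/8360607316 ≈ -0.63906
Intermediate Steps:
F(S) = -7 - 4*S (F(S) = -4*S - 7 = -7 - 4*S)
H(M, z) = -7 - 4*z + z*M**2 (H(M, z) = (M*M)*z + (-7 - 4*z) = M**2*z + (-7 - 4*z) = z*M**2 + (-7 - 4*z) = -7 - 4*z + z*M**2)
29076/H(88, 96) - 15262/22504 = 29076/(-7 - 4*96 + 96*88**2) - 15262/22504 = 29076/(-7 - 384 + 96*7744) - 15262*1/22504 = 29076/(-7 - 384 + 743424) - 7631/11252 = 29076/743033 - 7631/11252 = -5342921671/8360607316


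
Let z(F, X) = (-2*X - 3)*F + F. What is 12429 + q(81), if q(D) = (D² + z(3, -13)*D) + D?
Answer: 24903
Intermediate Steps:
z(F, X) = F + F*(-3 - 2*X) (z(F, X) = (-3 - 2*X)*F + F = F*(-3 - 2*X) + F = F + F*(-3 - 2*X))
q(D) = D² + 73*D (q(D) = (D² + (-2*3*(1 - 13))*D) + D = (D² + (-2*3*(-12))*D) + D = (D² + 72*D) + D = D² + 73*D)
12429 + q(81) = 12429 + 81*(73 + 81) = 12429 + 81*154 = 12429 + 12474 = 24903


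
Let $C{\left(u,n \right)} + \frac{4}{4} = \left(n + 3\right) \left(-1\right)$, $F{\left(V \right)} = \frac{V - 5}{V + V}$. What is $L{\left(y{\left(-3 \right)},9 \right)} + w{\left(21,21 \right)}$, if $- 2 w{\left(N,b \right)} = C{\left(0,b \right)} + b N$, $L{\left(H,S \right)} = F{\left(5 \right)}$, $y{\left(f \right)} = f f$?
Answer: $-208$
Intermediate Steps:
$F{\left(V \right)} = \frac{-5 + V}{2 V}$
$y{\left(f \right)} = f^{2}$
$L{\left(H,S \right)} = 0$ ($L{\left(H,S \right)} = \frac{-5 + 5}{2 \cdot 5} = \frac{1}{2} \cdot \frac{1}{5} \cdot 0 = 0$)
$C{\left(u,n \right)} = -4 - n$ ($C{\left(u,n \right)} = -1 + \left(n + 3\right) \left(-1\right) = -1 + \left(3 + n\right) \left(-1\right) = -1 - \left(3 + n\right) = -4 - n$)
$w{\left(N,b \right)} = 2 + \frac{b}{2} - \frac{N b}{2}$ ($w{\left(N,b \right)} = - \frac{\left(-4 - b\right) + b N}{2} = - \frac{\left(-4 - b\right) + N b}{2} = - \frac{-4 - b + N b}{2} = 2 + \frac{b}{2} - \frac{N b}{2}$)
$L{\left(y{\left(-3 \right)},9 \right)} + w{\left(21,21 \right)} = 0 + \left(2 + \frac{1}{2} \cdot 21 - \frac{21}{2} \cdot 21\right) = 0 + \left(2 + \frac{21}{2} - \frac{441}{2}\right) = 0 - 208 = -208$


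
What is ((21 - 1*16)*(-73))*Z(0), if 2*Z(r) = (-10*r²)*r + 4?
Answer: -730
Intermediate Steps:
Z(r) = 2 - 5*r³ (Z(r) = ((-10*r²)*r + 4)/2 = (-10*r³ + 4)/2 = (4 - 10*r³)/2 = 2 - 5*r³)
((21 - 1*16)*(-73))*Z(0) = ((21 - 1*16)*(-73))*(2 - 5*0³) = ((21 - 16)*(-73))*(2 - 5*0) = (5*(-73))*(2 + 0) = -365*2 = -730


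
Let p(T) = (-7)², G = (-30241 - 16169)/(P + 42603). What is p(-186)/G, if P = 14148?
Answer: -132419/2210 ≈ -59.918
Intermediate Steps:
G = -15470/18917 (G = (-30241 - 16169)/(14148 + 42603) = -46410/56751 = -46410*1/56751 = -15470/18917 ≈ -0.81778)
p(T) = 49
p(-186)/G = 49/(-15470/18917) = 49*(-18917/15470) = -132419/2210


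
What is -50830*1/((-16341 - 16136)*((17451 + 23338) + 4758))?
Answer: 50830/1479229919 ≈ 3.4362e-5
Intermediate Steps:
-50830*1/((-16341 - 16136)*((17451 + 23338) + 4758)) = -50830*(-1/(32477*(40789 + 4758))) = -50830/(45547*(-32477)) = -50830/(-1479229919) = -50830*(-1/1479229919) = 50830/1479229919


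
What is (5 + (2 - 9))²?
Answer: 4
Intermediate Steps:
(5 + (2 - 9))² = (5 - 7)² = (-2)² = 4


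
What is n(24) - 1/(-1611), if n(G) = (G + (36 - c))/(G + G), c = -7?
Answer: 35995/25776 ≈ 1.3965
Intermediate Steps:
n(G) = (43 + G)/(2*G) (n(G) = (G + (36 - 1*(-7)))/(G + G) = (G + (36 + 7))/((2*G)) = (G + 43)*(1/(2*G)) = (43 + G)*(1/(2*G)) = (43 + G)/(2*G))
n(24) - 1/(-1611) = (½)*(43 + 24)/24 - 1/(-1611) = (½)*(1/24)*67 - 1*(-1/1611) = 67/48 + 1/1611 = 35995/25776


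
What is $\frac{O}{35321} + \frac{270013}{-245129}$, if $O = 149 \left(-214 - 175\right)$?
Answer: $- \frac{23745051142}{8658201409} \approx -2.7425$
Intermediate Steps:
$O = -57961$ ($O = 149 \left(-389\right) = -57961$)
$\frac{O}{35321} + \frac{270013}{-245129} = - \frac{57961}{35321} + \frac{270013}{-245129} = \left(-57961\right) \frac{1}{35321} + 270013 \left(- \frac{1}{245129}\right) = - \frac{57961}{35321} - \frac{270013}{245129} = - \frac{23745051142}{8658201409}$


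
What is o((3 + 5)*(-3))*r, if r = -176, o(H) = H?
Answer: 4224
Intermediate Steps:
o((3 + 5)*(-3))*r = ((3 + 5)*(-3))*(-176) = (8*(-3))*(-176) = -24*(-176) = 4224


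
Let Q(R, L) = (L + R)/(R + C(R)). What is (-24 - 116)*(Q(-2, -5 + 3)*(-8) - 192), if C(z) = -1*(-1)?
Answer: 31360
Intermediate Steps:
C(z) = 1
Q(R, L) = (L + R)/(1 + R) (Q(R, L) = (L + R)/(R + 1) = (L + R)/(1 + R))
(-24 - 116)*(Q(-2, -5 + 3)*(-8) - 192) = (-24 - 116)*((((-5 + 3) - 2)/(1 - 2))*(-8) - 192) = -140*(((-2 - 2)/(-1))*(-8) - 192) = -140*(-1*(-4)*(-8) - 192) = -140*(4*(-8) - 192) = -140*(-32 - 192) = -140*(-224) = 31360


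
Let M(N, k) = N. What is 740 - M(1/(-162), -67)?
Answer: 119881/162 ≈ 740.01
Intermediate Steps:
740 - M(1/(-162), -67) = 740 - 1/(-162) = 740 - 1*(-1/162) = 740 + 1/162 = 119881/162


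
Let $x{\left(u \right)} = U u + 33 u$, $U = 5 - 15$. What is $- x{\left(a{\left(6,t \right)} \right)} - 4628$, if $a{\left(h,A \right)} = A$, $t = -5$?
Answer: $-4513$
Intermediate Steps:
$U = -10$
$x{\left(u \right)} = 23 u$ ($x{\left(u \right)} = - 10 u + 33 u = 23 u$)
$- x{\left(a{\left(6,t \right)} \right)} - 4628 = - 23 \left(-5\right) - 4628 = \left(-1\right) \left(-115\right) - 4628 = 115 - 4628 = -4513$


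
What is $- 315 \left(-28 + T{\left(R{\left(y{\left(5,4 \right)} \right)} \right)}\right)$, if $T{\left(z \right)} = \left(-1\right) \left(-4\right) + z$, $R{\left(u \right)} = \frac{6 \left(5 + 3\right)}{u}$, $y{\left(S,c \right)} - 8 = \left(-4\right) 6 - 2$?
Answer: $8400$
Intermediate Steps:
$y{\left(S,c \right)} = -18$ ($y{\left(S,c \right)} = 8 - 26 = -18$)
$R{\left(u \right)} = \frac{48}{u}$ ($R{\left(u \right)} = \frac{6 \cdot 8}{u} = \frac{48}{u}$)
$T{\left(z \right)} = 4 + z$
$- 315 \left(-28 + T{\left(R{\left(y{\left(5,4 \right)} \right)} \right)}\right) = - 315 \left(-28 + \left(4 + \frac{48}{-18}\right)\right) = - 315 \left(-28 + \left(4 + 48 \left(- \frac{1}{18}\right)\right)\right) = - 315 \left(-28 + \left(4 - \frac{8}{3}\right)\right) = - 315 \left(-28 + \frac{4}{3}\right) = \left(-315\right) \left(- \frac{80}{3}\right) = 8400$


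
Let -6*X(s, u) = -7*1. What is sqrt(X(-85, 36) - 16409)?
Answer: I*sqrt(590682)/6 ≈ 128.09*I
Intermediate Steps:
X(s, u) = 7/6 (X(s, u) = -(-7)/6 = -1/6*(-7) = 7/6)
sqrt(X(-85, 36) - 16409) = sqrt(7/6 - 16409) = sqrt(-98447/6) = I*sqrt(590682)/6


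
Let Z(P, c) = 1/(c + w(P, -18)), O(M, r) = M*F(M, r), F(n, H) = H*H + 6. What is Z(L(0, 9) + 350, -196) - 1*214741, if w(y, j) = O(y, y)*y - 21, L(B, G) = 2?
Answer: -3296906638339442/15352944423 ≈ -2.1474e+5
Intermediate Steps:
F(n, H) = 6 + H² (F(n, H) = H² + 6 = 6 + H²)
O(M, r) = M*(6 + r²)
w(y, j) = -21 + y²*(6 + y²) (w(y, j) = (y*(6 + y²))*y - 21 = y²*(6 + y²) - 21 = -21 + y²*(6 + y²))
Z(P, c) = 1/(-21 + c + P²*(6 + P²)) (Z(P, c) = 1/(c + (-21 + P²*(6 + P²))) = 1/(-21 + c + P²*(6 + P²)))
Z(L(0, 9) + 350, -196) - 1*214741 = 1/(-21 - 196 + (2 + 350)²*(6 + (2 + 350)²)) - 1*214741 = 1/(-21 - 196 + 352²*(6 + 352²)) - 214741 = 1/(-21 - 196 + 123904*(6 + 123904)) - 214741 = 1/(-21 - 196 + 123904*123910) - 214741 = 1/(-21 - 196 + 15352944640) - 214741 = 1/15352944423 - 214741 = -3296906638339442/15352944423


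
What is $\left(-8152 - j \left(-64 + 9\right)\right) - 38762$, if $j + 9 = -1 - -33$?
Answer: $-45649$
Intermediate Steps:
$j = 23$ ($j = -9 - -32 = -9 + \left(-1 + 33\right) = -9 + 32 = 23$)
$\left(-8152 - j \left(-64 + 9\right)\right) - 38762 = \left(-8152 - 23 \left(-64 + 9\right)\right) - 38762 = \left(-8152 - 23 \left(-55\right)\right) - 38762 = \left(-8152 - -1265\right) - 38762 = \left(-8152 + 1265\right) - 38762 = -6887 - 38762 = -45649$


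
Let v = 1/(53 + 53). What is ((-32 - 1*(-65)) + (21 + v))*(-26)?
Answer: -74425/53 ≈ -1404.2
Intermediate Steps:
v = 1/106 ≈ 0.0094340
((-32 - 1*(-65)) + (21 + v))*(-26) = ((-32 - 1*(-65)) + (21 + 1/106))*(-26) = ((-32 + 65) + 2227/106)*(-26) = (33 + 2227/106)*(-26) = (5725/106)*(-26) = -74425/53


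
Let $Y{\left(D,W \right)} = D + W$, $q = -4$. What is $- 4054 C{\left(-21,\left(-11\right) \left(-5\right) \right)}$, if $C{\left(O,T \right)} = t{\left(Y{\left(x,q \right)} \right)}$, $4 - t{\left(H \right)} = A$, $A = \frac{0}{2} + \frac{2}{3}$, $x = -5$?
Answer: $- \frac{40540}{3} \approx -13513.0$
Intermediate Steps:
$A = \frac{2}{3}$ ($A = 0 \cdot \frac{1}{2} + 2 \cdot \frac{1}{3} = 0 + \frac{2}{3} = \frac{2}{3} \approx 0.66667$)
$t{\left(H \right)} = \frac{10}{3}$ ($t{\left(H \right)} = 4 - \frac{2}{3} = \frac{10}{3}$)
$C{\left(O,T \right)} = \frac{10}{3}$
$- 4054 C{\left(-21,\left(-11\right) \left(-5\right) \right)} = \left(-4054\right) \frac{10}{3} = - \frac{40540}{3}$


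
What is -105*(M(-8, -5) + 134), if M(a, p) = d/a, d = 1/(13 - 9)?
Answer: -450135/32 ≈ -14067.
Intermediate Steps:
d = 1/4 ≈ 0.25000
M(a, p) = 1/(4*a)
-105*(M(-8, -5) + 134) = -105*((1/4)/(-8) + 134) = -105*((1/4)*(-1/8) + 134) = -105*(-1/32 + 134) = -105*4287/32 = -450135/32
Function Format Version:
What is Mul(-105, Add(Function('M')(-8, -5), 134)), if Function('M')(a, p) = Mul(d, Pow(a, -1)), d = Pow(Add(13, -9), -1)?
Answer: Rational(-450135, 32) ≈ -14067.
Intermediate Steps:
d = Rational(1, 4) (d = Pow(4, -1) = Rational(1, 4) ≈ 0.25000)
Function('M')(a, p) = Mul(Rational(1, 4), Pow(a, -1))
Mul(-105, Add(Function('M')(-8, -5), 134)) = Mul(-105, Add(Mul(Rational(1, 4), Pow(-8, -1)), 134)) = Mul(-105, Add(Mul(Rational(1, 4), Rational(-1, 8)), 134)) = Mul(-105, Add(Rational(-1, 32), 134)) = Mul(-105, Rational(4287, 32)) = Rational(-450135, 32)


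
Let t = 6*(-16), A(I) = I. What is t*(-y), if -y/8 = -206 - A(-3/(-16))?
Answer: 158352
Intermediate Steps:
t = -96
y = 3299/2 (y = -8*(-206 - (-3)/(-16)) = -8*(-206 - (-3)*(-1)/16) = -8*(-206 - 1*3/16) = -8*(-206 - 3/16) = -8*(-3299/16) = 3299/2 ≈ 1649.5)
t*(-y) = -(-96)*3299/2 = -96*(-3299/2) = 158352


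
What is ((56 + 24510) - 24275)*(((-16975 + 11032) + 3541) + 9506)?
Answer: 2067264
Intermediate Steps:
((56 + 24510) - 24275)*(((-16975 + 11032) + 3541) + 9506) = (24566 - 24275)*((-5943 + 3541) + 9506) = 291*(-2402 + 9506) = 291*7104 = 2067264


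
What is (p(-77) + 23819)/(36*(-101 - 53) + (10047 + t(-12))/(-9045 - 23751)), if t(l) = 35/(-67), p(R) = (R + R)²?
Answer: -52225088310/6091340861 ≈ -8.5737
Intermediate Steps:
p(R) = 4*R² (p(R) = (2*R)² = 4*R²)
t(l) = -35/67 (t(l) = 35*(-1/67) = -35/67)
(p(-77) + 23819)/(36*(-101 - 53) + (10047 + t(-12))/(-9045 - 23751)) = (4*(-77)² + 23819)/(36*(-101 - 53) + (10047 - 35/67)/(-9045 - 23751)) = (4*5929 + 23819)/(36*(-154) + (673114/67)/(-32796)) = (23716 + 23819)/(-5544 + (673114/67)*(-1/32796)) = 47535/(-5544 - 336557/1098666) = 47535/(-6091340861/1098666) = 47535*(-1098666/6091340861) = -52225088310/6091340861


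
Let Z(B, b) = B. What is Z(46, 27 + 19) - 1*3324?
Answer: -3278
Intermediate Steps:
Z(46, 27 + 19) - 1*3324 = 46 - 1*3324 = 46 - 3324 = -3278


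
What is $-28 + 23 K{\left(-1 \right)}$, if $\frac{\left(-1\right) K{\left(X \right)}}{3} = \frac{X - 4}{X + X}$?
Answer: $- \frac{401}{2} \approx -200.5$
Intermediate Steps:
$K{\left(X \right)} = - \frac{3 \left(-4 + X\right)}{2 X}$ ($K{\left(X \right)} = - 3 \frac{X - 4}{X + X} = - 3 \frac{-4 + X}{2 X} = - \frac{3 \left(-4 + X\right)}{2 X}$)
$-28 + 23 K{\left(-1 \right)} = -28 + 23 \left(- \frac{3}{2} + \frac{6}{-1}\right) = -28 + 23 \left(- \frac{3}{2} + 6 \left(-1\right)\right) = -28 + 23 \left(- \frac{3}{2} - 6\right) = -28 + 23 \left(- \frac{15}{2}\right) = -28 - \frac{345}{2} = - \frac{401}{2}$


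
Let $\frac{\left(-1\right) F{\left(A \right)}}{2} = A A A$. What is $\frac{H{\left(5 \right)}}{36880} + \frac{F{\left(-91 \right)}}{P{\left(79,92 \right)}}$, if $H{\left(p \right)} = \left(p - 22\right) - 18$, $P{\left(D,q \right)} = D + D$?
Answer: $\frac{5558339143}{582704} \approx 9538.9$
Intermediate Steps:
$P{\left(D,q \right)} = 2 D$
$H{\left(p \right)} = -40 + p$ ($H{\left(p \right)} = \left(-22 + p\right) - 18 = -40 + p$)
$F{\left(A \right)} = - 2 A^{3}$ ($F{\left(A \right)} = - 2 A A A = - 2 A^{2} A = - 2 A^{3}$)
$\frac{H{\left(5 \right)}}{36880} + \frac{F{\left(-91 \right)}}{P{\left(79,92 \right)}} = \frac{-40 + 5}{36880} + \frac{\left(-2\right) \left(-91\right)^{3}}{2 \cdot 79} = \left(-35\right) \frac{1}{36880} + \frac{\left(-2\right) \left(-753571\right)}{158} = - \frac{7}{7376} + 1507142 \cdot \frac{1}{158} = - \frac{7}{7376} + \frac{753571}{79} = \frac{5558339143}{582704}$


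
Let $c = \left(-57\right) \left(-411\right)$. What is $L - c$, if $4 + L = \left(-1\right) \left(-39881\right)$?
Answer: $16450$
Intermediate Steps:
$c = 23427$
$L = 39877$ ($L = -4 - -39881 = -4 + 39881 = 39877$)
$L - c = 39877 - 23427 = 16450$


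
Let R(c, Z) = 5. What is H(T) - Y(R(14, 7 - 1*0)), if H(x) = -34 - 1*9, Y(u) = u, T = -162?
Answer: -48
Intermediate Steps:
H(x) = -43 (H(x) = -34 - 9 = -43)
H(T) - Y(R(14, 7 - 1*0)) = -43 - 1*5 = -43 - 5 = -48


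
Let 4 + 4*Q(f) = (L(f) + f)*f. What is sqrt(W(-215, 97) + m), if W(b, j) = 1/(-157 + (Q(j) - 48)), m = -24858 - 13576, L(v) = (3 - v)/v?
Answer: I*sqrt(2770979177190)/8491 ≈ 196.05*I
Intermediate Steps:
L(v) = (3 - v)/v
m = -38434
Q(f) = -1 + f*(f + (3 - f)/f)/4 (Q(f) = -1 + (((3 - f)/f + f)*f)/4 = -1 + ((f + (3 - f)/f)*f)/4 = -1 + (f*(f + (3 - f)/f))/4 = -1 + f*(f + (3 - f)/f)/4)
W(b, j) = 1/(-821/4 - j/4 + j**2/4) (W(b, j) = 1/(-157 + ((-1/4 - j/4 + j**2/4) - 48)) = 1/(-157 + (-193/4 - j/4 + j**2/4)) = 1/(-821/4 - j/4 + j**2/4))
sqrt(W(-215, 97) + m) = sqrt(4/(-821 + 97**2 - 1*97) - 38434) = sqrt(4/(-821 + 9409 - 97) - 38434) = sqrt(4/8491 - 38434) = sqrt(-326343090/8491) = I*sqrt(2770979177190)/8491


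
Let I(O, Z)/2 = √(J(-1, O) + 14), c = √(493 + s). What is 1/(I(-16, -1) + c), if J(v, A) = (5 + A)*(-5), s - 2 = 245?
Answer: 1/(2*(√69 + √185)) ≈ 0.022823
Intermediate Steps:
s = 247 (s = 2 + 245 = 247)
J(v, A) = -25 - 5*A
c = 2*√185 (c = √(493 + 247) = √740 = 2*√185 ≈ 27.203)
I(O, Z) = 2*√(-11 - 5*O) (I(O, Z) = 2*√((-25 - 5*O) + 14) = 2*√(-11 - 5*O))
1/(I(-16, -1) + c) = 1/(2*√(-11 - 5*(-16)) + 2*√185) = 1/(2*√(-11 + 80) + 2*√185) = 1/(2*√69 + 2*√185)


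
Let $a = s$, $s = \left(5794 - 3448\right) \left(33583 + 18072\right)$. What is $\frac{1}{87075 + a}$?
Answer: $\frac{1}{121269705} \approx 8.2461 \cdot 10^{-9}$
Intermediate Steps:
$s = 121182630$ ($s = 2346 \cdot 51655 = 121182630$)
$a = 121182630$
$\frac{1}{87075 + a} = \frac{1}{87075 + 121182630} = \frac{1}{121269705}$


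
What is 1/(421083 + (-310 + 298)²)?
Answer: 1/421227 ≈ 2.3740e-6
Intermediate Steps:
1/(421083 + (-310 + 298)²) = 1/(421083 + (-12)²) = 1/(421083 + 144) = 1/421227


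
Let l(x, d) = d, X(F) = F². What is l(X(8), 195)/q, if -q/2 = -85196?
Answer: 195/170392 ≈ 0.0011444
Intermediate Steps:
q = 170392 (q = -2*(-85196) = 170392)
l(X(8), 195)/q = 195/170392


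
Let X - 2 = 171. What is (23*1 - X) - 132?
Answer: -282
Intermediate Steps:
X = 173 (X = 2 + 171 = 173)
(23*1 - X) - 132 = (23*1 - 1*173) - 132 = (23 - 173) - 132 = -150 - 132 = -282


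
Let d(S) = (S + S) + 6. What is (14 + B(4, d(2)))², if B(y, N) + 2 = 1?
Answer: 169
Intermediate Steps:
d(S) = 6 + 2*S (d(S) = 2*S + 6 = 6 + 2*S)
B(y, N) = -1 (B(y, N) = -2 + 1 = -1)
(14 + B(4, d(2)))² = (14 - 1)² = 13² = 169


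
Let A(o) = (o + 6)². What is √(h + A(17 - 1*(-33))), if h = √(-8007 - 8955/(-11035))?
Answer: √(15274982464 + 50761*I*√73718214)/2207 ≈ 56.006 + 0.79882*I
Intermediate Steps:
A(o) = (6 + o)²
h = 23*I*√73718214/2207 (h = √(-8007 - 8955*(-1/11035)) = √(-8007 + 1791/2207) = √(-17669658/2207) = 23*I*√73718214/2207 ≈ 89.477*I)
√(h + A(17 - 1*(-33))) = √(23*I*√73718214/2207 + (6 + (17 - 1*(-33)))²) = √(23*I*√73718214/2207 + (6 + (17 + 33))²) = √(23*I*√73718214/2207 + (6 + 50)²) = √(23*I*√73718214/2207 + 56²) = √(23*I*√73718214/2207 + 3136) = √(3136 + 23*I*√73718214/2207)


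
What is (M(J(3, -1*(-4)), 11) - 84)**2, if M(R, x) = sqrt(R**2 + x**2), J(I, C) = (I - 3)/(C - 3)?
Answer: 5329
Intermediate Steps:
J(I, C) = (-3 + I)/(-3 + C)
(M(J(3, -1*(-4)), 11) - 84)**2 = (sqrt(((-3 + 3)/(-3 - 1*(-4)))**2 + 11**2) - 84)**2 = (sqrt((0/(-3 + 4))**2 + 121) - 84)**2 = (sqrt((0/1)**2 + 121) - 84)**2 = (sqrt((1*0)**2 + 121) - 84)**2 = (sqrt(0**2 + 121) - 84)**2 = (sqrt(0 + 121) - 84)**2 = (sqrt(121) - 84)**2 = (11 - 84)**2 = (-73)**2 = 5329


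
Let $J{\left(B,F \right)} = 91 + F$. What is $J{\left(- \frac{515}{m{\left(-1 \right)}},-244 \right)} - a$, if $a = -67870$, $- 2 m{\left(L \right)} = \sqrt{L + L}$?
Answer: $67717$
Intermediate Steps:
$m{\left(L \right)} = - \frac{\sqrt{2} \sqrt{L}}{2}$ ($m{\left(L \right)} = - \frac{\sqrt{L + L}}{2} = - \frac{\sqrt{2 L}}{2} = - \frac{\sqrt{2} \sqrt{L}}{2}$)
$J{\left(- \frac{515}{m{\left(-1 \right)}},-244 \right)} - a = \left(91 - 244\right) - -67870 = -153 + 67870 = 67717$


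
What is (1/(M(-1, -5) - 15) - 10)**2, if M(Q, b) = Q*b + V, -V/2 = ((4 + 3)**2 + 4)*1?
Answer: 1347921/13456 ≈ 100.17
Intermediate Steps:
V = -106 (V = -2*((4 + 3)**2 + 4) = -2*(7**2 + 4) = -2*(49 + 4) = -106 ≈ -106.00)
M(Q, b) = -106 + Q*b (M(Q, b) = Q*b - 106 = -106 + Q*b)
(1/(M(-1, -5) - 15) - 10)**2 = (1/((-106 - 1*(-5)) - 15) - 10)**2 = (1/((-106 + 5) - 15) - 10)**2 = (1/(-101 - 15) - 10)**2 = (1/(-116) - 10)**2 = (-1/116 - 10)**2 = (-1161/116)**2 = 1347921/13456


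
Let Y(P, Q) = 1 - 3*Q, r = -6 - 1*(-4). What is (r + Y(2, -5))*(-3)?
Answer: -42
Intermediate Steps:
r = -2 (r = -6 + 4 = -2)
Y(P, Q) = 1 - 3*Q
(r + Y(2, -5))*(-3) = (-2 + (1 - 3*(-5)))*(-3) = (-2 + (1 + 15))*(-3) = (-2 + 16)*(-3) = 14*(-3) = -42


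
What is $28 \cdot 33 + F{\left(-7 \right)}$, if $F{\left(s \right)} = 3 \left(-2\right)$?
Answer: $918$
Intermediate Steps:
$F{\left(s \right)} = -6$
$28 \cdot 33 + F{\left(-7 \right)} = 28 \cdot 33 - 6 = 924 - 6 = 918$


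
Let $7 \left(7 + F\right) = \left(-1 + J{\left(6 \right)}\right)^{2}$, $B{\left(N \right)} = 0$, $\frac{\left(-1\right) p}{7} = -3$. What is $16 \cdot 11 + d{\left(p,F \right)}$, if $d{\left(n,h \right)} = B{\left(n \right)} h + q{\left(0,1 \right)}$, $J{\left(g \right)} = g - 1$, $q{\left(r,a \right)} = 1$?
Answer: $177$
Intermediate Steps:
$p = 21$ ($p = \left(-7\right) \left(-3\right) = 21$)
$J{\left(g \right)} = -1 + g$ ($J{\left(g \right)} = g - 1 = -1 + g$)
$F = - \frac{33}{7}$ ($F = -7 + \frac{\left(-1 + \left(-1 + 6\right)\right)^{2}}{7} = -7 + \frac{\left(-1 + 5\right)^{2}}{7} = -7 + \frac{4^{2}}{7} = -7 + \frac{1}{7} \cdot 16 = -7 + \frac{16}{7} = - \frac{33}{7} \approx -4.7143$)
$d{\left(n,h \right)} = 1$ ($d{\left(n,h \right)} = 0 h + 1 = 0 + 1 = 1$)
$16 \cdot 11 + d{\left(p,F \right)} = 16 \cdot 11 + 1 = 176 + 1 = 177$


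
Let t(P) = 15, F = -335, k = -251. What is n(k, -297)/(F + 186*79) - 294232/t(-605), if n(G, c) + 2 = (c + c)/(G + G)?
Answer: -1060444202363/54061635 ≈ -19615.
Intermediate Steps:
n(G, c) = -2 + c/G (n(G, c) = -2 + (c + c)/(G + G) = -2 + (2*c)/((2*G)) = -2 + (2*c)*(1/(2*G)) = -2 + c/G)
n(k, -297)/(F + 186*79) - 294232/t(-605) = (-2 - 297/(-251))/(-335 + 186*79) - 294232/15 = (-2 - 297*(-1/251))/(-335 + 14694) - 294232*1/15 = (-2 + 297/251)/14359 - 294232/15 = -205/251*1/14359 - 294232/15 = -205/3604109 - 294232/15 = -1060444202363/54061635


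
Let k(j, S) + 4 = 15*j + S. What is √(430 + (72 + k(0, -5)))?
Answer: √493 ≈ 22.204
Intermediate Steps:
k(j, S) = -4 + S + 15*j (k(j, S) = -4 + (15*j + S) = -4 + (S + 15*j) = -4 + S + 15*j)
√(430 + (72 + k(0, -5))) = √(430 + (72 + (-4 - 5 + 15*0))) = √(430 + (72 + (-4 - 5 + 0))) = √(430 + (72 - 9)) = √(430 + 63) = √493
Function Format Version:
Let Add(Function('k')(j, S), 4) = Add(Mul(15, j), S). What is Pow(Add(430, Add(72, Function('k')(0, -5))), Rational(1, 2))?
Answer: Pow(493, Rational(1, 2)) ≈ 22.204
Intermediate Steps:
Function('k')(j, S) = Add(-4, S, Mul(15, j)) (Function('k')(j, S) = Add(-4, Add(Mul(15, j), S)) = Add(-4, Add(S, Mul(15, j))) = Add(-4, S, Mul(15, j)))
Pow(Add(430, Add(72, Function('k')(0, -5))), Rational(1, 2)) = Pow(Add(430, Add(72, Add(-4, -5, Mul(15, 0)))), Rational(1, 2)) = Pow(Add(430, Add(72, Add(-4, -5, 0))), Rational(1, 2)) = Pow(Add(430, Add(72, -9)), Rational(1, 2)) = Pow(Add(430, 63), Rational(1, 2)) = Pow(493, Rational(1, 2))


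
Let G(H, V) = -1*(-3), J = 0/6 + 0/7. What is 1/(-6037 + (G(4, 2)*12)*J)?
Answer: -1/6037 ≈ -0.00016565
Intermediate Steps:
J = 0 (J = 0*(1/6) + 0*(1/7) = 0 + 0 = 0)
G(H, V) = 3
1/(-6037 + (G(4, 2)*12)*J) = 1/(-6037 + (3*12)*0) = 1/(-6037 + 36*0) = 1/(-6037 + 0) = 1/(-6037) = -1/6037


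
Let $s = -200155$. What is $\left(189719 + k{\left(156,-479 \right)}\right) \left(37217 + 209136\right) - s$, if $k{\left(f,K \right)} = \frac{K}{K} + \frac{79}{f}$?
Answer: $\frac{7291192907027}{156} \approx 4.6738 \cdot 10^{10}$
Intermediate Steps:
$k{\left(f,K \right)} = 1 + \frac{79}{f}$
$\left(189719 + k{\left(156,-479 \right)}\right) \left(37217 + 209136\right) - s = \left(189719 + \frac{79 + 156}{156}\right) \left(37217 + 209136\right) - -200155 = \left(189719 + \frac{1}{156} \cdot 235\right) 246353 + 200155 = \left(189719 + \frac{235}{156}\right) 246353 + 200155 = \frac{29596399}{156} \cdot 246353 + 200155 = \frac{7291161682847}{156} + 200155 = \frac{7291192907027}{156}$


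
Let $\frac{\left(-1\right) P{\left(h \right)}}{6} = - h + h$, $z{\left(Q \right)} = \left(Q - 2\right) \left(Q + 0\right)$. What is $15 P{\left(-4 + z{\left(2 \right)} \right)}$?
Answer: $0$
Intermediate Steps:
$z{\left(Q \right)} = Q \left(-2 + Q\right)$ ($z{\left(Q \right)} = \left(-2 + Q\right) Q = Q \left(-2 + Q\right)$)
$P{\left(h \right)} = 0$ ($P{\left(h \right)} = - 6 \left(- h + h\right) = \left(-6\right) 0 = 0$)
$15 P{\left(-4 + z{\left(2 \right)} \right)} = 15 \cdot 0 = 0$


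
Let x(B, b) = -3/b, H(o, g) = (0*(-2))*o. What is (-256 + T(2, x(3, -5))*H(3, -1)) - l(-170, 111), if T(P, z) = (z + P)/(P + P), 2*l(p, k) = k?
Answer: -623/2 ≈ -311.50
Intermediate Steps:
l(p, k) = k/2
H(o, g) = 0 (H(o, g) = 0*o = 0)
T(P, z) = (P + z)/(2*P) (T(P, z) = (P + z)/((2*P)) = (P + z)*(1/(2*P)) = (P + z)/(2*P))
(-256 + T(2, x(3, -5))*H(3, -1)) - l(-170, 111) = (-256 + ((½)*(2 - 3/(-5))/2)*0) - 111/2 = (-256 + ((½)*(½)*(2 - 3*(-⅕)))*0) - 1*111/2 = (-256 + ((½)*(½)*(2 + ⅗))*0) - 111/2 = (-256 + ((½)*(½)*(13/5))*0) - 111/2 = (-256 + (13/20)*0) - 111/2 = (-256 + 0) - 111/2 = -256 - 111/2 = -623/2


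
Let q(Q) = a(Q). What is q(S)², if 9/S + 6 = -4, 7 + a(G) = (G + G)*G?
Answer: 72361/2500 ≈ 28.944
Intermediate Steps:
a(G) = -7 + 2*G² (a(G) = -7 + (G + G)*G = -7 + (2*G)*G = -7 + 2*G²)
S = -9/10 (S = 9/(-6 - 4) = 9/(-10) = 9*(-⅒) = -9/10 ≈ -0.90000)
q(Q) = -7 + 2*Q²
q(S)² = (-7 + 2*(-9/10)²)² = (-7 + 2*(81/100))² = (-7 + 81/50)² = (-269/50)² = 72361/2500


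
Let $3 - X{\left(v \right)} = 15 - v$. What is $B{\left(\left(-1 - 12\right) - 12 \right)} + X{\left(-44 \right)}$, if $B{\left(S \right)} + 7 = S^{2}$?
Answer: $562$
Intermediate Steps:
$X{\left(v \right)} = -12 + v$ ($X{\left(v \right)} = 3 - \left(15 - v\right) = 3 + \left(-15 + v\right) = -12 + v$)
$B{\left(S \right)} = -7 + S^{2}$
$B{\left(\left(-1 - 12\right) - 12 \right)} + X{\left(-44 \right)} = \left(-7 + \left(\left(-1 - 12\right) - 12\right)^{2}\right) - 56 = \left(-7 + \left(-13 - 12\right)^{2}\right) - 56 = \left(-7 + \left(-25\right)^{2}\right) - 56 = \left(-7 + 625\right) - 56 = 618 - 56 = 562$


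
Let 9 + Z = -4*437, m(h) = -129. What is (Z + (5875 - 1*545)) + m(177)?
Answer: 3444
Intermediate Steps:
Z = -1757 (Z = -9 - 4*437 = -9 - 1748 = -1757)
(Z + (5875 - 1*545)) + m(177) = (-1757 + (5875 - 1*545)) - 129 = (-1757 + (5875 - 545)) - 129 = (-1757 + 5330) - 129 = 3573 - 129 = 3444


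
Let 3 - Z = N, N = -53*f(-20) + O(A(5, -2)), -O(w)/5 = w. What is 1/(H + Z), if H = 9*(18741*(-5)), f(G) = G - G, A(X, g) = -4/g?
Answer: -1/843332 ≈ -1.1858e-6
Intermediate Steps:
O(w) = -5*w
f(G) = 0
N = -10 (N = -53*0 - (-20)/(-2) = 0 - (-20)*(-1)/2 = 0 - 5*2 = 0 - 10 = -10)
Z = 13 (Z = 3 - 1*(-10) = 3 + 10 = 13)
H = -843345 (H = 9*(-93705) = -843345)
1/(H + Z) = 1/(-843345 + 13) = 1/(-843332) = -1/843332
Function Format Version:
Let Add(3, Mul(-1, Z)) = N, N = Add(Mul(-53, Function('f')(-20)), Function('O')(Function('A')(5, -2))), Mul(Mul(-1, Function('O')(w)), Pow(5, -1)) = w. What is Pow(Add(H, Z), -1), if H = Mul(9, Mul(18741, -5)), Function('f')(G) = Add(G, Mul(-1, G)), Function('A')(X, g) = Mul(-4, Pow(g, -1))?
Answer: Rational(-1, 843332) ≈ -1.1858e-6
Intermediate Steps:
Function('O')(w) = Mul(-5, w)
Function('f')(G) = 0
N = -10 (N = Add(Mul(-53, 0), Mul(-5, Mul(-4, Pow(-2, -1)))) = Add(0, Mul(-5, Mul(-4, Rational(-1, 2)))) = Add(0, Mul(-5, 2)) = Add(0, -10) = -10)
Z = 13 (Z = Add(3, Mul(-1, -10)) = Add(3, 10) = 13)
H = -843345 (H = Mul(9, -93705) = -843345)
Pow(Add(H, Z), -1) = Pow(Add(-843345, 13), -1) = Pow(-843332, -1) = Rational(-1, 843332)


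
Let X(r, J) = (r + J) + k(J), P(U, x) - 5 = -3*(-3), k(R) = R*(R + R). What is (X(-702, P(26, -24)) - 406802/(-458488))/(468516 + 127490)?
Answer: -67652823/136630799464 ≈ -0.00049515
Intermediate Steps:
k(R) = 2*R² (k(R) = R*(2*R) = 2*R²)
P(U, x) = 14 (P(U, x) = 5 - 3*(-3) = 5 + 9 = 14)
X(r, J) = J + r + 2*J² (X(r, J) = (r + J) + 2*J² = (J + r) + 2*J² = J + r + 2*J²)
(X(-702, P(26, -24)) - 406802/(-458488))/(468516 + 127490) = ((14 - 702 + 2*14²) - 406802/(-458488))/(468516 + 127490) = ((14 - 702 + 2*196) - 406802*(-1/458488))/596006 = ((14 - 702 + 392) + 203401/229244)*(1/596006) = (-296 + 203401/229244)*(1/596006) = -67652823/229244*1/596006 = -67652823/136630799464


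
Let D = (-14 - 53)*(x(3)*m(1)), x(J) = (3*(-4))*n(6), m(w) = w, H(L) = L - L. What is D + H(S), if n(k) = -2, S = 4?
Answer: -1608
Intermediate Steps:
H(L) = 0
x(J) = 24 (x(J) = (3*(-4))*(-2) = -12*(-2) = 24)
D = -1608 (D = (-14 - 53)*(24*1) = -67*24 = -1608)
D + H(S) = -1608 + 0 = -1608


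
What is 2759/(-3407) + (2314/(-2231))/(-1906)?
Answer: -5862086638/7243769201 ≈ -0.80926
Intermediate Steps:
2759/(-3407) + (2314/(-2231))/(-1906) = 2759*(-1/3407) + (2314*(-1/2231))*(-1/1906) = -2759/3407 - 2314/2231*(-1/1906) = -2759/3407 + 1157/2126143 = -5862086638/7243769201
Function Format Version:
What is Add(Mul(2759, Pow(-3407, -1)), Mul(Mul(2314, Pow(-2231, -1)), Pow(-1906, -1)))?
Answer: Rational(-5862086638, 7243769201) ≈ -0.80926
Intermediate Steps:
Add(Mul(2759, Pow(-3407, -1)), Mul(Mul(2314, Pow(-2231, -1)), Pow(-1906, -1))) = Add(Mul(2759, Rational(-1, 3407)), Mul(Mul(2314, Rational(-1, 2231)), Rational(-1, 1906))) = Add(Rational(-2759, 3407), Mul(Rational(-2314, 2231), Rational(-1, 1906))) = Add(Rational(-2759, 3407), Rational(1157, 2126143)) = Rational(-5862086638, 7243769201)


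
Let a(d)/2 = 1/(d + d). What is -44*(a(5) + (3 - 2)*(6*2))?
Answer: -2684/5 ≈ -536.80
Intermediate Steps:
a(d) = 1/d (a(d) = 2/(d + d) = 2/((2*d)) = 2*(1/(2*d)) = 1/d)
-44*(a(5) + (3 - 2)*(6*2)) = -44*(1/5 + (3 - 2)*(6*2)) = -44*(⅕ + 1*12) = -44*(⅕ + 12) = -44*61/5 = -2684/5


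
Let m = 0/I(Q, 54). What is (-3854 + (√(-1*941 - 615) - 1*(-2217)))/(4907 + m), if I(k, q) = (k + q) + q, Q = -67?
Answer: -1637/4907 + 2*I*√389/4907 ≈ -0.33361 + 0.0080388*I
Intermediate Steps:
I(k, q) = k + 2*q
m = 0 (m = 0/(-67 + 2*54) = 0/(-67 + 108) = 0/41 = 0*(1/41) = 0)
(-3854 + (√(-1*941 - 615) - 1*(-2217)))/(4907 + m) = (-3854 + (√(-1*941 - 615) - 1*(-2217)))/(4907 + 0) = (-3854 + (√(-941 - 615) + 2217))/4907 = (-3854 + (√(-1556) + 2217))*(1/4907) = (-3854 + (2*I*√389 + 2217))*(1/4907) = (-3854 + (2217 + 2*I*√389))*(1/4907) = (-1637 + 2*I*√389)*(1/4907) = -1637/4907 + 2*I*√389/4907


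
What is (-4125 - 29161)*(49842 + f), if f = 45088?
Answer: -3159839980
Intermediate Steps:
(-4125 - 29161)*(49842 + f) = (-4125 - 29161)*(49842 + 45088) = -33286*94930 = -3159839980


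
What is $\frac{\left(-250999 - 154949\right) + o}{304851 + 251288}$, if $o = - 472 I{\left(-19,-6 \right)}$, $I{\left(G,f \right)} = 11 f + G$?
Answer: $- \frac{365828}{556139} \approx -0.6578$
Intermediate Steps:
$I{\left(G,f \right)} = G + 11 f$
$o = 40120$ ($o = - 472 \left(-19 + 11 \left(-6\right)\right) = - 472 \left(-19 - 66\right) = \left(-472\right) \left(-85\right) = 40120$)
$\frac{\left(-250999 - 154949\right) + o}{304851 + 251288} = \frac{\left(-250999 - 154949\right) + 40120}{304851 + 251288} = \frac{\left(-250999 - 154949\right) + 40120}{556139} = \left(-405948 + 40120\right) \frac{1}{556139} = \left(-365828\right) \frac{1}{556139} = - \frac{365828}{556139}$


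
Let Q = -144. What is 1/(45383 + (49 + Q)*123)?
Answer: 1/33698 ≈ 2.9675e-5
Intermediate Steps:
1/(45383 + (49 + Q)*123) = 1/(45383 + (49 - 144)*123) = 1/(45383 - 95*123) = 1/(45383 - 11685) = 1/33698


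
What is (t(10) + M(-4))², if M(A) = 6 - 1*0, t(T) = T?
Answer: 256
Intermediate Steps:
M(A) = 6 (M(A) = 6 + 0 = 6)
(t(10) + M(-4))² = (10 + 6)² = 16² = 256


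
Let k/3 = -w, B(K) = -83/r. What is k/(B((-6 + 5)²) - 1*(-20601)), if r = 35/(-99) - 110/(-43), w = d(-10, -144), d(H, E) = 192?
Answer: -300320/10721503 ≈ -0.028011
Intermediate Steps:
w = 192
r = 9385/4257 (r = 35*(-1/99) - 110*(-1/43) = -35/99 + 110/43 = 9385/4257 ≈ 2.2046)
B(K) = -353331/9385 (B(K) = -83/9385/4257 = -83*4257/9385 = -353331/9385)
k = -576 (k = 3*(-1*192) = 3*(-192) = -576)
k/(B((-6 + 5)²) - 1*(-20601)) = -576/(-353331/9385 - 1*(-20601)) = -576/(-353331/9385 + 20601) = -576/192987054/9385 = -576*9385/192987054 = -300320/10721503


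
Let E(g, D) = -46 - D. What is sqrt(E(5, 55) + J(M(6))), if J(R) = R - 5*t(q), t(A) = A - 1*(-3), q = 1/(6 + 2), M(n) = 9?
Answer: I*sqrt(1722)/4 ≈ 10.374*I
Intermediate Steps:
q = 1/8 ≈ 0.12500
t(A) = 3 + A (t(A) = A + 3 = 3 + A)
J(R) = -125/8 + R (J(R) = R - 5*(3 + 1/8) = R - 5*25/8 = R - 125/8 = -125/8 + R)
sqrt(E(5, 55) + J(M(6))) = sqrt((-46 - 1*55) + (-125/8 + 9)) = sqrt((-46 - 55) - 53/8) = sqrt(-101 - 53/8) = sqrt(-861/8) = I*sqrt(1722)/4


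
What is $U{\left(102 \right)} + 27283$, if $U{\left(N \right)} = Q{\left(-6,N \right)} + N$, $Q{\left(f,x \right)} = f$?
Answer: $27379$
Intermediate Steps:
$U{\left(N \right)} = -6 + N$
$U{\left(102 \right)} + 27283 = \left(-6 + 102\right) + 27283 = 96 + 27283 = 27379$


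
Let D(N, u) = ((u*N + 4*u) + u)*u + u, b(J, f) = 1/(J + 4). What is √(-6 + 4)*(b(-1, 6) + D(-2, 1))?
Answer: 13*I*√2/3 ≈ 6.1283*I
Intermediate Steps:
b(J, f) = 1/(4 + J)
D(N, u) = u + u*(5*u + N*u) (D(N, u) = ((N*u + 4*u) + u)*u + u = ((4*u + N*u) + u)*u + u = (5*u + N*u)*u + u = u*(5*u + N*u) + u = u + u*(5*u + N*u))
√(-6 + 4)*(b(-1, 6) + D(-2, 1)) = √(-6 + 4)*(1/(4 - 1) + 1*(1 + 5*1 - 2*1)) = √(-2)*(1/3 + 1*(1 + 5 - 2)) = (I*√2)*(⅓ + 1*4) = (I*√2)*(⅓ + 4) = (I*√2)*(13/3) = 13*I*√2/3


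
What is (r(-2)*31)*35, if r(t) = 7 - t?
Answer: 9765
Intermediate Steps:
(r(-2)*31)*35 = ((7 - 1*(-2))*31)*35 = ((7 + 2)*31)*35 = (9*31)*35 = 279*35 = 9765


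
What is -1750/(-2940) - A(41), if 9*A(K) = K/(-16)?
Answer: 887/1008 ≈ 0.87996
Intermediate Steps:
A(K) = -K/144 (A(K) = (K/(-16))/9 = (K*(-1/16))/9 = (-K/16)/9 = -K/144)
-1750/(-2940) - A(41) = -1750/(-2940) - (-1)*41/144 = -1750*(-1/2940) - 1*(-41/144) = 25/42 + 41/144 = 887/1008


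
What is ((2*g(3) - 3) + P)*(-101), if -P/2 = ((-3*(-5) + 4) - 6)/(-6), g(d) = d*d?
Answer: -5858/3 ≈ -1952.7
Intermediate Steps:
g(d) = d**2
P = 13/3 (P = -2*((-3*(-5) + 4) - 6)/(-6) = -2*((15 + 4) - 6)*(-1)/6 = -2*(19 - 6)*(-1)/6 = -26*(-1)/6 = -2*(-13/6) = 13/3 ≈ 4.3333)
((2*g(3) - 3) + P)*(-101) = ((2*3**2 - 3) + 13/3)*(-101) = ((2*9 - 3) + 13/3)*(-101) = ((18 - 3) + 13/3)*(-101) = (15 + 13/3)*(-101) = (58/3)*(-101) = -5858/3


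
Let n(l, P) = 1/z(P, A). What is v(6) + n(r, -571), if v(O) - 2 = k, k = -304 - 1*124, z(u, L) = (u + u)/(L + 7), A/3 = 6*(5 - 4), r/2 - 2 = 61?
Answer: -486517/1142 ≈ -426.02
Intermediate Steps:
r = 126 (r = 4 + 2*61 = 4 + 122 = 126)
A = 18 (A = 3*(6*(5 - 4)) = 3*(6*1) = 3*6 = 18)
z(u, L) = 2*u/(7 + L) (z(u, L) = (2*u)/(7 + L) = 2*u/(7 + L))
n(l, P) = 25/(2*P) (n(l, P) = 1/(2*P/(7 + 18)) = 1/(2*P/25) = 25/(2*P))
k = -428 (k = -304 - 124 = -428)
v(O) = -426 (v(O) = 2 - 428 = -426)
v(6) + n(r, -571) = -426 + (25/2)/(-571) = -426 + (25/2)*(-1/571) = -426 - 25/1142 = -486517/1142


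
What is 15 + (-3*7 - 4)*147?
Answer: -3660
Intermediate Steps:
15 + (-3*7 - 4)*147 = 15 + (-21 - 4)*147 = 15 - 25*147 = 15 - 3675 = -3660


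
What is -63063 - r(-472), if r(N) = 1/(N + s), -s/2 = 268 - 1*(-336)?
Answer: -105945839/1680 ≈ -63063.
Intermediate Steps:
s = -1208 (s = -2*(268 - 1*(-336)) = -2*(268 + 336) = -2*604 = -1208)
r(N) = 1/(-1208 + N) (r(N) = 1/(N - 1208) = 1/(-1208 + N))
-63063 - r(-472) = -63063 - 1/(-1208 - 472) = -63063 - 1/(-1680) = -63063 - 1*(-1/1680) = -63063 + 1/1680 = -105945839/1680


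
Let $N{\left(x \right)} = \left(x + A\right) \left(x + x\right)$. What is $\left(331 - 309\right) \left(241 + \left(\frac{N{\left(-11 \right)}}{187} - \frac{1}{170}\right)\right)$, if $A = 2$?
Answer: $\frac{452639}{85} \approx 5325.2$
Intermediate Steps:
$N{\left(x \right)} = 2 x \left(2 + x\right)$ ($N{\left(x \right)} = \left(x + 2\right) \left(x + x\right) = \left(2 + x\right) 2 x = 2 x \left(2 + x\right)$)
$\left(331 - 309\right) \left(241 + \left(\frac{N{\left(-11 \right)}}{187} - \frac{1}{170}\right)\right) = \left(331 - 309\right) \left(241 - \left(\frac{1}{170} - \frac{2 \left(-11\right) \left(2 - 11\right)}{187}\right)\right) = 22 \left(241 - \left(\frac{1}{170} - 2 \left(-11\right) \left(-9\right) \frac{1}{187}\right)\right) = 22 \left(241 + \left(198 \cdot \frac{1}{187} - \frac{1}{170}\right)\right) = 22 \left(241 + \left(\frac{18}{17} - \frac{1}{170}\right)\right) = 22 \left(241 + \frac{179}{170}\right) = 22 \cdot \frac{41149}{170} = \frac{452639}{85}$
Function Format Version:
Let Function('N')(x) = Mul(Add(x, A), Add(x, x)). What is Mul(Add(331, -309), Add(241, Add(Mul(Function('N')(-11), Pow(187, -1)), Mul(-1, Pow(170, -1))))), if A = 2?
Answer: Rational(452639, 85) ≈ 5325.2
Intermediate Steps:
Function('N')(x) = Mul(2, x, Add(2, x)) (Function('N')(x) = Mul(Add(x, 2), Add(x, x)) = Mul(Add(2, x), Mul(2, x)) = Mul(2, x, Add(2, x)))
Mul(Add(331, -309), Add(241, Add(Mul(Function('N')(-11), Pow(187, -1)), Mul(-1, Pow(170, -1))))) = Mul(Add(331, -309), Add(241, Add(Mul(Mul(2, -11, Add(2, -11)), Pow(187, -1)), Mul(-1, Pow(170, -1))))) = Mul(22, Add(241, Add(Mul(Mul(2, -11, -9), Rational(1, 187)), Mul(-1, Rational(1, 170))))) = Mul(22, Add(241, Add(Mul(198, Rational(1, 187)), Rational(-1, 170)))) = Mul(22, Add(241, Add(Rational(18, 17), Rational(-1, 170)))) = Mul(22, Add(241, Rational(179, 170))) = Mul(22, Rational(41149, 170)) = Rational(452639, 85)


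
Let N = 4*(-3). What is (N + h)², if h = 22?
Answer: 100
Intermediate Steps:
N = -12
(N + h)² = (-12 + 22)² = 10² = 100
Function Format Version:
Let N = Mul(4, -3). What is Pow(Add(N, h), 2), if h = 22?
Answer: 100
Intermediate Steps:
N = -12
Pow(Add(N, h), 2) = Pow(Add(-12, 22), 2) = Pow(10, 2) = 100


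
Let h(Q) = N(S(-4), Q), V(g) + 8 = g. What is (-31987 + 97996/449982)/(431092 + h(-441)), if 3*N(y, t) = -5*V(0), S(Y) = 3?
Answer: -7196738119/96994820052 ≈ -0.074197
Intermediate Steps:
V(g) = -8 + g
N(y, t) = 40/3 (N(y, t) = (-5*(-8 + 0))/3 = (-5*(-8))/3 = (⅓)*40 = 40/3)
h(Q) = 40/3
(-31987 + 97996/449982)/(431092 + h(-441)) = (-31987 + 97996/449982)/(431092 + 40/3) = (-31987 + 97996*(1/449982))/(1293316/3) = (-31987 + 48998/224991)*(3/1293316) = -7196738119/224991*3/1293316 = -7196738119/96994820052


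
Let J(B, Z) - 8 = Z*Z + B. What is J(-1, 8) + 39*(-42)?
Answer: -1567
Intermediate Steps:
J(B, Z) = 8 + B + Z**2 (J(B, Z) = 8 + (Z*Z + B) = 8 + (Z**2 + B) = 8 + (B + Z**2) = 8 + B + Z**2)
J(-1, 8) + 39*(-42) = (8 - 1 + 8**2) + 39*(-42) = (8 - 1 + 64) - 1638 = 71 - 1638 = -1567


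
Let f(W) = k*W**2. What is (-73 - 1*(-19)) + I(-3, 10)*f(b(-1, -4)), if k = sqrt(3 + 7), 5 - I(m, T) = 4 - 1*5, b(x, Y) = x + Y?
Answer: -54 + 150*sqrt(10) ≈ 420.34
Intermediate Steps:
b(x, Y) = Y + x
I(m, T) = 6 (I(m, T) = 5 - (4 - 1*5) = 5 - (4 - 5) = 5 - 1*(-1) = 5 + 1 = 6)
k = sqrt(10) ≈ 3.1623
f(W) = sqrt(10)*W**2
(-73 - 1*(-19)) + I(-3, 10)*f(b(-1, -4)) = (-73 - 1*(-19)) + 6*(sqrt(10)*(-4 - 1)**2) = (-73 + 19) + 6*(sqrt(10)*(-5)**2) = -54 + 6*(sqrt(10)*25) = -54 + 6*(25*sqrt(10)) = -54 + 150*sqrt(10)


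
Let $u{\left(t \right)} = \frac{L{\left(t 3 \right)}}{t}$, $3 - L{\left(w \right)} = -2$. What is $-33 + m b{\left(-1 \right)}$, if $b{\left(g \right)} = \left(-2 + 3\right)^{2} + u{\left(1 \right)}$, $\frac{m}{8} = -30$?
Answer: $-1473$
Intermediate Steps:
$m = -240$ ($m = 8 \left(-30\right) = -240$)
$L{\left(w \right)} = 5$ ($L{\left(w \right)} = 3 - -2 = 3 + 2 = 5$)
$u{\left(t \right)} = \frac{5}{t}$
$b{\left(g \right)} = 6$ ($b{\left(g \right)} = \left(-2 + 3\right)^{2} + \frac{5}{1} = 1^{2} + 5 \cdot 1 = 1 + 5 = 6$)
$-33 + m b{\left(-1 \right)} = -33 - 1440 = -1473$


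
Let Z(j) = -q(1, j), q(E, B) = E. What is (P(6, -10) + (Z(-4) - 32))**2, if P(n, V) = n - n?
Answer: 1089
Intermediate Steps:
P(n, V) = 0
Z(j) = -1 (Z(j) = -1*1 = -1)
(P(6, -10) + (Z(-4) - 32))**2 = (0 + (-1 - 32))**2 = (0 - 33)**2 = (-33)**2 = 1089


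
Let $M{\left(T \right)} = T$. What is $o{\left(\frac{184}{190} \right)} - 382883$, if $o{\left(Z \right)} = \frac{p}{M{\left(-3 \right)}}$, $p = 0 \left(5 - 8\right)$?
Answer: $-382883$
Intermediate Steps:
$p = 0$ ($p = 0 \left(-3\right) = 0$)
$o{\left(Z \right)} = 0$ ($o{\left(Z \right)} = \frac{0}{-3} = 0 \left(- \frac{1}{3}\right) = 0$)
$o{\left(\frac{184}{190} \right)} - 382883 = 0 - 382883 = -382883$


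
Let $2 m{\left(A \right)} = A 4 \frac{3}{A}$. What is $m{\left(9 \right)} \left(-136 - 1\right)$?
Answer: $-822$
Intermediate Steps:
$m{\left(A \right)} = 6$ ($m{\left(A \right)} = \frac{A 4 \frac{3}{A}}{2} = \frac{4 A \frac{3}{A}}{2} = \frac{1}{2} \cdot 12 = 6$)
$m{\left(9 \right)} \left(-136 - 1\right) = 6 \left(-136 - 1\right) = 6 \left(-137\right) = -822$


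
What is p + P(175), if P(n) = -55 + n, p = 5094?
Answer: 5214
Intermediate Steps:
p + P(175) = 5094 + (-55 + 175) = 5094 + 120 = 5214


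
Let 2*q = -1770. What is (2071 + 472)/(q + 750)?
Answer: -2543/135 ≈ -18.837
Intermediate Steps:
q = -885 (q = (½)*(-1770) = -885)
(2071 + 472)/(q + 750) = (2071 + 472)/(-885 + 750) = 2543/(-135) = 2543*(-1/135) = -2543/135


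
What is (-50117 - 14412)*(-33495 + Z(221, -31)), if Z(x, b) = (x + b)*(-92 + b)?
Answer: 3669441585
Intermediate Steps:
Z(x, b) = (-92 + b)*(b + x) (Z(x, b) = (b + x)*(-92 + b) = (-92 + b)*(b + x))
(-50117 - 14412)*(-33495 + Z(221, -31)) = (-50117 - 14412)*(-33495 + ((-31)² - 92*(-31) - 92*221 - 31*221)) = -64529*(-33495 + (961 + 2852 - 20332 - 6851)) = -64529*(-33495 - 23370) = -64529*(-56865) = 3669441585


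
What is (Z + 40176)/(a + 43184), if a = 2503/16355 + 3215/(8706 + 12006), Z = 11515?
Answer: 17510055389160/14628458139301 ≈ 1.1970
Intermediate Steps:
a = 104423461/338744760 (a = 2503*(1/16355) + 3215/20712 = 2503/16355 + 3215*(1/20712) = 2503/16355 + 3215/20712 = 104423461/338744760 ≈ 0.30827)
(Z + 40176)/(a + 43184) = (11515 + 40176)/(104423461/338744760 + 43184) = 51691/(14628458139301/338744760) = 51691*(338744760/14628458139301) = 17510055389160/14628458139301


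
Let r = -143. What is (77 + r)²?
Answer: 4356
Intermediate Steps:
(77 + r)² = (77 - 143)² = (-66)² = 4356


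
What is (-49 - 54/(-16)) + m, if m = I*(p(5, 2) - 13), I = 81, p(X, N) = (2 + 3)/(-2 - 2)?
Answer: -9599/8 ≈ -1199.9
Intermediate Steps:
p(X, N) = -5/4 (p(X, N) = 5/(-4) = 5*(-1/4) = -5/4)
m = -4617/4 (m = 81*(-5/4 - 13) = 81*(-57/4) = -4617/4 ≈ -1154.3)
(-49 - 54/(-16)) + m = (-49 - 54/(-16)) - 4617/4 = (-49 - 54*(-1/16)) - 4617/4 = (-49 + 27/8) - 4617/4 = -365/8 - 4617/4 = -9599/8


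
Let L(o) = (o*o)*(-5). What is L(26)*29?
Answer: -98020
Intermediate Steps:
L(o) = -5*o² (L(o) = o²*(-5) = -5*o²)
L(26)*29 = -5*26²*29 = -5*676*29 = -3380*29 = -98020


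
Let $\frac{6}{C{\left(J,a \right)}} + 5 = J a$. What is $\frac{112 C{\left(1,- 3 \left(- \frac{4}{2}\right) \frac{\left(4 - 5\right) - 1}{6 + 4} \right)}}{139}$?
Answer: $- \frac{3360}{4309} \approx -0.77976$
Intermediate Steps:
$C{\left(J,a \right)} = \frac{6}{-5 + J a}$
$\frac{112 C{\left(1,- 3 \left(- \frac{4}{2}\right) \frac{\left(4 - 5\right) - 1}{6 + 4} \right)}}{139} = \frac{112 \frac{6}{-5 + 1 - 3 \left(- \frac{4}{2}\right) \frac{\left(4 - 5\right) - 1}{6 + 4}}}{139} = 112 \frac{6}{-5 + 1 - 3 \left(\left(-4\right) \frac{1}{2}\right) \frac{\left(4 - 5\right) - 1}{10}} \cdot \frac{1}{139} = 112 \frac{6}{-5 + 1 \left(-3\right) \left(-2\right) \left(-1 - 1\right) \frac{1}{10}} \cdot \frac{1}{139} = 112 \frac{6}{-5 + 1 \cdot 6 \left(\left(-2\right) \frac{1}{10}\right)} \frac{1}{139} = 112 \frac{6}{-5 + 1 \cdot 6 \left(- \frac{1}{5}\right)} \frac{1}{139} = 112 \frac{6}{-5 + 1 \left(- \frac{6}{5}\right)} \frac{1}{139} = 112 \frac{6}{-5 - \frac{6}{5}} \cdot \frac{1}{139} = 112 \frac{6}{- \frac{31}{5}} \cdot \frac{1}{139} = 112 \cdot 6 \left(- \frac{5}{31}\right) \frac{1}{139} = 112 \left(- \frac{30}{31}\right) \frac{1}{139} = \left(- \frac{3360}{31}\right) \frac{1}{139} = - \frac{3360}{4309}$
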